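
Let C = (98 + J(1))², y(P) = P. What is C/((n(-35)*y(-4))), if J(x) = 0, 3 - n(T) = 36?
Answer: 2401/33 ≈ 72.758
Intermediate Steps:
n(T) = -33 (n(T) = 3 - 1*36 = 3 - 36 = -33)
C = 9604 (C = (98 + 0)² = 98² = 9604)
C/((n(-35)*y(-4))) = 9604/((-33*(-4))) = 9604/132 = 9604*(1/132) = 2401/33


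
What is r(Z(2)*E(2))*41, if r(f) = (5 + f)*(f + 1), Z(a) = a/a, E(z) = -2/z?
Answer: 0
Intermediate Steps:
Z(a) = 1
r(f) = (1 + f)*(5 + f) (r(f) = (5 + f)*(1 + f) = (1 + f)*(5 + f))
r(Z(2)*E(2))*41 = (5 + (1*(-2/2))² + 6*(1*(-2/2)))*41 = (5 + (1*(-2*½))² + 6*(1*(-2*½)))*41 = (5 + (1*(-1))² + 6*(1*(-1)))*41 = (5 + (-1)² + 6*(-1))*41 = (5 + 1 - 6)*41 = 0*41 = 0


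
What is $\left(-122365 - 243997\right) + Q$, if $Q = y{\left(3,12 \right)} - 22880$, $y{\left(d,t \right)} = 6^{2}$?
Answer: $-389206$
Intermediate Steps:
$y{\left(d,t \right)} = 36$
$Q = -22844$ ($Q = 36 - 22880 = -22844$)
$\left(-122365 - 243997\right) + Q = \left(-122365 - 243997\right) - 22844 = -366362 - 22844 = -389206$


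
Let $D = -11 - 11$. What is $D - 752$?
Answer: $-774$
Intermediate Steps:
$D = -22$ ($D = -11 - 11 = -22$)
$D - 752 = -22 - 752 = -774$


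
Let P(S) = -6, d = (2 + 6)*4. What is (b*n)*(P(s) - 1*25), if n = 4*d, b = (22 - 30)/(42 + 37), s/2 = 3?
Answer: 31744/79 ≈ 401.82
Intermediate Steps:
s = 6 (s = 2*3 = 6)
d = 32 (d = 8*4 = 32)
b = -8/79 ≈ -0.10127
n = 128 (n = 4*32 = 128)
(b*n)*(P(s) - 1*25) = (-8/79*128)*(-6 - 1*25) = -1024*(-6 - 25)/79 = -1024/79*(-31) = 31744/79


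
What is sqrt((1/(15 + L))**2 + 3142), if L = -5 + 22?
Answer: sqrt(3217409)/32 ≈ 56.054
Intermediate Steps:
L = 17
sqrt((1/(15 + L))**2 + 3142) = sqrt((1/(15 + 17))**2 + 3142) = sqrt((1/32)**2 + 3142) = sqrt(1/1024 + 3142) = sqrt(3217409/1024) = sqrt(3217409)/32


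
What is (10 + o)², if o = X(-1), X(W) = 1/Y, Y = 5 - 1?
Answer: 1681/16 ≈ 105.06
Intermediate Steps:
Y = 4
X(W) = ¼ (X(W) = 1/4 = ¼)
o = ¼ ≈ 0.25000
(10 + o)² = (10 + ¼)² = (41/4)² = 1681/16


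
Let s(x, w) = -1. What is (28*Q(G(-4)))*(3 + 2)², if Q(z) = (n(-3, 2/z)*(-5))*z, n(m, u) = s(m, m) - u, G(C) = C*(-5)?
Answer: 77000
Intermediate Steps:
G(C) = -5*C
n(m, u) = -1 - u
Q(z) = z*(5 + 10/z) (Q(z) = ((-1 - 2/z)*(-5))*z = (5 + 10/z)*z = z*(5 + 10/z))
(28*Q(G(-4)))*(3 + 2)² = (28*(10 + 5*(-5*(-4))))*(3 + 2)² = (28*(10 + 5*20))*5² = (28*(10 + 100))*25 = (28*110)*25 = 3080*25 = 77000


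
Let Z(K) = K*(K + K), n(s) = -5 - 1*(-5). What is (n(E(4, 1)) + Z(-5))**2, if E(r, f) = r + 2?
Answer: 2500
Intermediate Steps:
E(r, f) = 2 + r
n(s) = 0 (n(s) = -5 + 5 = 0)
Z(K) = 2*K**2 (Z(K) = K*(2*K) = 2*K**2)
(n(E(4, 1)) + Z(-5))**2 = (0 + 2*(-5)**2)**2 = (0 + 2*25)**2 = (0 + 50)**2 = 50**2 = 2500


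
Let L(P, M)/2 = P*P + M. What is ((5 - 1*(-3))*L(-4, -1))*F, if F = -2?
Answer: -480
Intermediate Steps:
L(P, M) = 2*M + 2*P**2 (L(P, M) = 2*(P*P + M) = 2*(P**2 + M) = 2*(M + P**2) = 2*M + 2*P**2)
((5 - 1*(-3))*L(-4, -1))*F = ((5 - 1*(-3))*(2*(-1) + 2*(-4)**2))*(-2) = ((5 + 3)*(-2 + 2*16))*(-2) = (8*(-2 + 32))*(-2) = (8*30)*(-2) = 240*(-2) = -480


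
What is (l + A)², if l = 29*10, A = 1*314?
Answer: 364816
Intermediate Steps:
A = 314
l = 290
(l + A)² = (290 + 314)² = 604² = 364816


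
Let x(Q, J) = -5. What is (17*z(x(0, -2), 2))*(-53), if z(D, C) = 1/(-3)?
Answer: 901/3 ≈ 300.33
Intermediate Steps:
z(D, C) = -⅓
(17*z(x(0, -2), 2))*(-53) = (17*(-⅓))*(-53) = -17/3*(-53) = 901/3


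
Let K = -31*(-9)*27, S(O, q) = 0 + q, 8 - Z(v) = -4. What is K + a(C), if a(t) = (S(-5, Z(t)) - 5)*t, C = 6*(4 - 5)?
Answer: 7491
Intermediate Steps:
C = -6 (C = 6*(-1) = -6)
Z(v) = 12 (Z(v) = 8 - 1*(-4) = 8 + 4 = 12)
S(O, q) = q
a(t) = 7*t (a(t) = (12 - 5)*t = 7*t)
K = 7533 (K = 279*27 = 7533)
K + a(C) = 7533 + 7*(-6) = 7533 - 42 = 7491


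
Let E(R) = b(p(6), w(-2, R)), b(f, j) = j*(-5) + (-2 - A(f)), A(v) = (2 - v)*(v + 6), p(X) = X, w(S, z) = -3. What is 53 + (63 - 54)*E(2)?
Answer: 602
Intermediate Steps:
A(v) = (2 - v)*(6 + v)
b(f, j) = -14 + f² - 5*j + 4*f (b(f, j) = j*(-5) + (-2 - (12 - f² - 4*f)) = -5*j + (-2 + (-12 + f² + 4*f)) = -5*j + (-14 + f² + 4*f) = -14 + f² - 5*j + 4*f)
E(R) = 61 (E(R) = -14 + 6² - 5*(-3) + 4*6 = -14 + 36 + 15 + 24 = 61)
53 + (63 - 54)*E(2) = 53 + (63 - 54)*61 = 53 + 9*61 = 53 + 549 = 602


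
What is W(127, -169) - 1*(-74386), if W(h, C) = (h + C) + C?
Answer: 74175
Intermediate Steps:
W(h, C) = h + 2*C (W(h, C) = (C + h) + C = h + 2*C)
W(127, -169) - 1*(-74386) = (127 + 2*(-169)) - 1*(-74386) = (127 - 338) + 74386 = -211 + 74386 = 74175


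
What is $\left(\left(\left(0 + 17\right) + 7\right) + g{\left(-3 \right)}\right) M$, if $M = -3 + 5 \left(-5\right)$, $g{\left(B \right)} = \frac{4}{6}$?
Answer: $- \frac{2072}{3} \approx -690.67$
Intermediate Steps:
$g{\left(B \right)} = \frac{2}{3}$ ($g{\left(B \right)} = 4 \cdot \frac{1}{6} = \frac{2}{3}$)
$M = -28$ ($M = -3 - 25 = -28$)
$\left(\left(\left(0 + 17\right) + 7\right) + g{\left(-3 \right)}\right) M = \left(\left(\left(0 + 17\right) + 7\right) + \frac{2}{3}\right) \left(-28\right) = \left(\left(17 + 7\right) + \frac{2}{3}\right) \left(-28\right) = \left(24 + \frac{2}{3}\right) \left(-28\right) = \frac{74}{3} \left(-28\right) = - \frac{2072}{3}$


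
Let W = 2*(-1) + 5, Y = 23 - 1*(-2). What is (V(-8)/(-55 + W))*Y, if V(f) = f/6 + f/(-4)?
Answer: -25/78 ≈ -0.32051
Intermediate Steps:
V(f) = -f/12 (V(f) = f*(1/6) + f*(-1/4) = f/6 - f/4 = -f/12)
Y = 25 (Y = 23 + 2 = 25)
W = 3 (W = -2 + 5 = 3)
(V(-8)/(-55 + W))*Y = ((-1/12*(-8))/(-55 + 3))*25 = ((2/3)/(-52))*25 = ((2/3)*(-1/52))*25 = -1/78*25 = -25/78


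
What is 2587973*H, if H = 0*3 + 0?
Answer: 0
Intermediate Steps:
H = 0 (H = 0 + 0 = 0)
2587973*H = 2587973*0 = 0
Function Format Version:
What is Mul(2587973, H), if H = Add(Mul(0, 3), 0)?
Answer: 0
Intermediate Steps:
H = 0 (H = Add(0, 0) = 0)
Mul(2587973, H) = Mul(2587973, 0) = 0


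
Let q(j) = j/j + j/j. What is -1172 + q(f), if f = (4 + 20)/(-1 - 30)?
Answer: -1170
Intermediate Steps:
f = -24/31 (f = 24/(-31) = 24*(-1/31) = -24/31 ≈ -0.77419)
q(j) = 2 (q(j) = 1 + 1 = 2)
-1172 + q(f) = -1172 + 2 = -1170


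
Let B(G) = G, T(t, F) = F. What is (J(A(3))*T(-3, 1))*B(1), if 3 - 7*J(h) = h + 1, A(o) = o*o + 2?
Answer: -9/7 ≈ -1.2857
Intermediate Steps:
A(o) = 2 + o² (A(o) = o² + 2 = 2 + o²)
J(h) = 2/7 - h/7 (J(h) = 3/7 - (h + 1)/7 = 3/7 - (1 + h)/7 = 3/7 + (-⅐ - h/7) = 2/7 - h/7)
(J(A(3))*T(-3, 1))*B(1) = ((2/7 - (2 + 3²)/7)*1)*1 = ((2/7 - (2 + 9)/7)*1)*1 = ((2/7 - ⅐*11)*1)*1 = ((2/7 - 11/7)*1)*1 = -9/7*1*1 = -9/7*1 = -9/7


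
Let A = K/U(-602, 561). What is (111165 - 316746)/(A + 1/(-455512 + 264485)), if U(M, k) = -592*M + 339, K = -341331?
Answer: 14009055030751701/65203793660 ≈ 2.1485e+5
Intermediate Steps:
U(M, k) = 339 - 592*M
A = -341331/356723 (A = -341331/(339 - 592*(-602)) = -341331/(339 + 356384) = -341331/356723 ≈ -0.95685)
(111165 - 316746)/(A + 1/(-455512 + 264485)) = (111165 - 316746)/(-341331/356723 + 1/(-455512 + 264485)) = -205581/(-341331/356723 + 1/(-191027)) = -205581/(-341331/356723 - 1/191027) = -205581/(-65203793660/68143724521) = -205581*(-68143724521/65203793660) = 14009055030751701/65203793660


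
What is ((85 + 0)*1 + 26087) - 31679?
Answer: -5507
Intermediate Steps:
((85 + 0)*1 + 26087) - 31679 = (85*1 + 26087) - 31679 = (85 + 26087) - 31679 = 26172 - 31679 = -5507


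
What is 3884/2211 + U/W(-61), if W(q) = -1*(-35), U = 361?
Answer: 934111/77385 ≈ 12.071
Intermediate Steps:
W(q) = 35
3884/2211 + U/W(-61) = 3884/2211 + 361/35 = 934111/77385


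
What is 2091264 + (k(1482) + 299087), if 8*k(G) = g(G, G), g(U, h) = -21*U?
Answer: 9545843/4 ≈ 2.3865e+6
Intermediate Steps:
k(G) = -21*G/8 (k(G) = (-21*G)/8 = -21*G/8)
2091264 + (k(1482) + 299087) = 2091264 + (-21/8*1482 + 299087) = 2091264 + (-15561/4 + 299087) = 2091264 + 1180787/4 = 9545843/4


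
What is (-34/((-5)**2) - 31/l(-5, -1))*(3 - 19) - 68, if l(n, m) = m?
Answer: -13556/25 ≈ -542.24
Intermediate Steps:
(-34/((-5)**2) - 31/l(-5, -1))*(3 - 19) - 68 = (-34/((-5)**2) - 31/(-1))*(3 - 19) - 68 = (-34/25 - 31*(-1))*(-16) - 68 = (-34*1/25 + 31)*(-16) - 68 = (-34/25 + 31)*(-16) - 68 = (741/25)*(-16) - 68 = -11856/25 - 68 = -13556/25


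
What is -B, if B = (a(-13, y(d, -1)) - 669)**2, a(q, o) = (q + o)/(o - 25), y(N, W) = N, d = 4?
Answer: -21902400/49 ≈ -4.4699e+5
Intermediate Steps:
a(q, o) = (o + q)/(-25 + o)
B = 21902400/49 (B = ((4 - 13)/(-25 + 4) - 669)**2 = (-9/(-21) - 669)**2 = (-1/21*(-9) - 669)**2 = (3/7 - 669)**2 = (-4680/7)**2 = 21902400/49 ≈ 4.4699e+5)
-B = -1*21902400/49 = -21902400/49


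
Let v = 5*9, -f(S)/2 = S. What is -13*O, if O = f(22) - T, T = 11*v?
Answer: 7007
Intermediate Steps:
f(S) = -2*S
v = 45
T = 495 (T = 11*45 = 495)
O = -539 (O = -2*22 - 1*495 = -44 - 495 = -539)
-13*O = -13*(-539) = 7007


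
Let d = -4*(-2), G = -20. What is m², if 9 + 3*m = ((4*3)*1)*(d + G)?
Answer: 2601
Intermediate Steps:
d = 8
m = -51 (m = -3 + (((4*3)*1)*(8 - 20))/3 = -3 + ((12*1)*(-12))/3 = -3 + (12*(-12))/3 = -3 + (⅓)*(-144) = -3 - 48 = -51)
m² = (-51)² = 2601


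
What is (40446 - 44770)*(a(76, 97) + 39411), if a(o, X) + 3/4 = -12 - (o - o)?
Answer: -170358033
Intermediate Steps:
a(o, X) = -51/4 (a(o, X) = -¾ + (-12 - (o - o)) = -¾ + (-12 - 1*0) = -¾ + (-12 + 0) = -¾ - 12 = -51/4)
(40446 - 44770)*(a(76, 97) + 39411) = (40446 - 44770)*(-51/4 + 39411) = -4324*157593/4 = -170358033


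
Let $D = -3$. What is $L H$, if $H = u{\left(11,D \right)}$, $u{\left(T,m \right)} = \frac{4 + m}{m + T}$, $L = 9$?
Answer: $\frac{9}{8} \approx 1.125$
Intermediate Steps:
$u{\left(T,m \right)} = \frac{4 + m}{T + m}$
$H = \frac{1}{8}$ ($H = \frac{4 - 3}{11 - 3} = \frac{1}{8} \cdot 1 = \frac{1}{8} \approx 0.125$)
$L H = 9 \cdot \frac{1}{8} = \frac{9}{8}$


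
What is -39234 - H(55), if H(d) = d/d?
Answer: -39235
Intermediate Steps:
H(d) = 1
-39234 - H(55) = -39234 - 1*1 = -39234 - 1 = -39235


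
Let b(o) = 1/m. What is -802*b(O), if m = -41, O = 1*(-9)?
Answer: 802/41 ≈ 19.561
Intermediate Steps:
O = -9
b(o) = -1/41 (b(o) = 1/(-41) = -1/41)
-802*b(O) = -802*(-1/41) = 802/41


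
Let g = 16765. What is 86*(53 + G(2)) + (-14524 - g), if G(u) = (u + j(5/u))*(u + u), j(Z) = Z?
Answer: -25183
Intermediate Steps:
G(u) = 2*u*(u + 5/u) (G(u) = (u + 5/u)*(u + u) = (u + 5/u)*(2*u) = 2*u*(u + 5/u))
86*(53 + G(2)) + (-14524 - g) = 86*(53 + (10 + 2*2²)) + (-14524 - 1*16765) = 86*(53 + (10 + 2*4)) + (-14524 - 16765) = 86*(53 + (10 + 8)) - 31289 = 86*(53 + 18) - 31289 = 86*71 - 31289 = 6106 - 31289 = -25183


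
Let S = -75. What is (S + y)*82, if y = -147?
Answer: -18204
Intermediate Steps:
(S + y)*82 = (-75 - 147)*82 = -222*82 = -18204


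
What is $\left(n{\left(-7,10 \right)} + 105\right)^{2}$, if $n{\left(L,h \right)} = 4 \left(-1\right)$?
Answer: $10201$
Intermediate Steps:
$n{\left(L,h \right)} = -4$
$\left(n{\left(-7,10 \right)} + 105\right)^{2} = \left(-4 + 105\right)^{2} = 101^{2} = 10201$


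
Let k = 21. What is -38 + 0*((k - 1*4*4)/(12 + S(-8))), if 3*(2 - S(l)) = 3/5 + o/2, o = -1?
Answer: -38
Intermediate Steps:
S(l) = 59/30 (S(l) = 2 - (3/5 - 1/2)/3 = 2 - (3*(⅕) - 1*½)/3 = 2 - (⅗ - ½)/3 = 2 - ⅓*⅒ = 2 - 1/30 = 59/30)
-38 + 0*((k - 1*4*4)/(12 + S(-8))) = -38 + 0*((21 - 1*4*4)/(12 + 59/30)) = -38 + 0*((21 - 4*4)/(419/30)) = -38 + 0*((21 - 16)*(30/419)) = -38 + 0*(5*(30/419)) = -38 + 0*(150/419) = -38 + 0 = -38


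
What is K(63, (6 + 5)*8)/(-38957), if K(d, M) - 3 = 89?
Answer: -92/38957 ≈ -0.0023616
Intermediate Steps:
K(d, M) = 92 (K(d, M) = 3 + 89 = 92)
K(63, (6 + 5)*8)/(-38957) = 92/(-38957) = 92*(-1/38957) = -92/38957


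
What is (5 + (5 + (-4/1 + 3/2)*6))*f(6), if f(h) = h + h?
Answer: -60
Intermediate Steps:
f(h) = 2*h
(5 + (5 + (-4/1 + 3/2)*6))*f(6) = (5 + (5 + (-4/1 + 3/2)*6))*(2*6) = (5 + (5 + (-4*1 + 3*(½))*6))*12 = (5 + (5 + (-4 + 3/2)*6))*12 = (5 + (5 - 5/2*6))*12 = (5 + (5 - 15))*12 = (5 - 10)*12 = -5*12 = -60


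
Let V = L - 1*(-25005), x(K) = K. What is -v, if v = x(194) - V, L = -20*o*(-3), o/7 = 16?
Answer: 31531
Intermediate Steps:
o = 112 (o = 7*16 = 112)
L = 6720 (L = -20*112*(-3) = -2240*(-3) = 6720)
V = 31725 (V = 6720 - 1*(-25005) = 6720 + 25005 = 31725)
v = -31531 (v = 194 - 1*31725 = 194 - 31725 = -31531)
-v = -1*(-31531) = 31531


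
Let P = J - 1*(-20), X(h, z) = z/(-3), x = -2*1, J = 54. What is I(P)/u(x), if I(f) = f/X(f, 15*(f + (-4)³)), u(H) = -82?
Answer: 37/2050 ≈ 0.018049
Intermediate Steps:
x = -2
X(h, z) = -z/3 (X(h, z) = z*(-⅓) = -z/3)
P = 74 (P = 54 - 1*(-20) = 54 + 20 = 74)
I(f) = f/(320 - 5*f) (I(f) = f/((-5*(f + (-4)³))) = f/((-5*(f - 64))) = f/((-5*(-64 + f))) = f/((-(-960 + 15*f)/3)) = f/(320 - 5*f))
I(P)/u(x) = ((⅕)*74/(64 - 1*74))/(-82) = ((⅕)*74/(64 - 74))*(-1/82) = ((⅕)*74/(-10))*(-1/82) = ((⅕)*74*(-⅒))*(-1/82) = -37/25*(-1/82) = 37/2050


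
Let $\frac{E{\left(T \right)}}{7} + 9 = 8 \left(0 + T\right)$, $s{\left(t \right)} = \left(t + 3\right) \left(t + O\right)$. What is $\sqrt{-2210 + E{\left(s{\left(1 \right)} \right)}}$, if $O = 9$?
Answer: $i \sqrt{33} \approx 5.7446 i$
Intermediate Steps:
$s{\left(t \right)} = \left(3 + t\right) \left(9 + t\right)$ ($s{\left(t \right)} = \left(t + 3\right) \left(t + 9\right) = \left(3 + t\right) \left(9 + t\right)$)
$E{\left(T \right)} = -63 + 56 T$ ($E{\left(T \right)} = -63 + 7 \cdot 8 \left(0 + T\right) = -63 + 7 \cdot 8 T = -63 + 56 T$)
$\sqrt{-2210 + E{\left(s{\left(1 \right)} \right)}} = \sqrt{-2210 - \left(63 - 56 \left(27 + 1^{2} + 12 \cdot 1\right)\right)} = \sqrt{-2210 - \left(63 - 56 \left(27 + 1 + 12\right)\right)} = \sqrt{-2210 + \left(-63 + 56 \cdot 40\right)} = \sqrt{-2210 + \left(-63 + 2240\right)} = \sqrt{-2210 + 2177} = \sqrt{-33} = i \sqrt{33}$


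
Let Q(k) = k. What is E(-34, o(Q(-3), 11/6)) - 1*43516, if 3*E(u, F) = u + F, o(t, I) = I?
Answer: -783481/18 ≈ -43527.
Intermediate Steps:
E(u, F) = F/3 + u/3 (E(u, F) = (u + F)/3 = (F + u)/3 = F/3 + u/3)
E(-34, o(Q(-3), 11/6)) - 1*43516 = ((11/6)/3 + (1/3)*(-34)) - 1*43516 = ((11*(1/6))/3 - 34/3) - 43516 = ((1/3)*(11/6) - 34/3) - 43516 = (11/18 - 34/3) - 43516 = -193/18 - 43516 = -783481/18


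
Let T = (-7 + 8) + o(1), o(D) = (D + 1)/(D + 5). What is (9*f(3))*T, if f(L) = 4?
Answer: 48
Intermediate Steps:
o(D) = (1 + D)/(5 + D)
T = 4/3 (T = (-7 + 8) + (1 + 1)/(5 + 1) = 1 + 2/6 = 1 + (1/6)*2 = 1 + 1/3 = 4/3 ≈ 1.3333)
(9*f(3))*T = (9*4)*(4/3) = 36*(4/3) = 48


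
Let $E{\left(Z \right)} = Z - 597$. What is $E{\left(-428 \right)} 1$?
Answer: $-1025$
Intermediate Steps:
$E{\left(Z \right)} = -597 + Z$
$E{\left(-428 \right)} 1 = \left(-597 - 428\right) 1 = \left(-1025\right) 1 = -1025$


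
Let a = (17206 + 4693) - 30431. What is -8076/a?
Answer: 673/711 ≈ 0.94655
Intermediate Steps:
a = -8532 (a = 21899 - 30431 = -8532)
-8076/a = -8076/(-8532) = -8076*(-1/8532) = 673/711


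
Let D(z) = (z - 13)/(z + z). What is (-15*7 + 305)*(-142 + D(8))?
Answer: -56925/2 ≈ -28463.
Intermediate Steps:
D(z) = (-13 + z)/(2*z) (D(z) = (-13 + z)/((2*z)) = (-13 + z)*(1/(2*z)) = (-13 + z)/(2*z))
(-15*7 + 305)*(-142 + D(8)) = (-15*7 + 305)*(-142 + (½)*(-13 + 8)/8) = (-105 + 305)*(-142 + (½)*(⅛)*(-5)) = 200*(-142 - 5/16) = 200*(-2277/16) = -56925/2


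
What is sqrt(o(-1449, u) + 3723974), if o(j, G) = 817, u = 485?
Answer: sqrt(3724791) ≈ 1930.0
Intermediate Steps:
sqrt(o(-1449, u) + 3723974) = sqrt(817 + 3723974) = sqrt(3724791)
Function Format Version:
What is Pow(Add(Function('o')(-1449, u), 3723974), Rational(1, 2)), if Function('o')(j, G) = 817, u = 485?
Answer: Pow(3724791, Rational(1, 2)) ≈ 1930.0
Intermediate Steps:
Pow(Add(Function('o')(-1449, u), 3723974), Rational(1, 2)) = Pow(Add(817, 3723974), Rational(1, 2)) = Pow(3724791, Rational(1, 2))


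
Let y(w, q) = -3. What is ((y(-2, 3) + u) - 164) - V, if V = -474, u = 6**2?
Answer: 343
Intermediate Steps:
u = 36
((y(-2, 3) + u) - 164) - V = ((-3 + 36) - 164) - 1*(-474) = (33 - 164) + 474 = -131 + 474 = 343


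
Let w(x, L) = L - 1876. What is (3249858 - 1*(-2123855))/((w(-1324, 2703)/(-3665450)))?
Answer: -19697076315850/827 ≈ -2.3817e+10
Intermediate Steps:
w(x, L) = -1876 + L
(3249858 - 1*(-2123855))/((w(-1324, 2703)/(-3665450))) = (3249858 - 1*(-2123855))/(((-1876 + 2703)/(-3665450))) = (3249858 + 2123855)/((827*(-1/3665450))) = 5373713/(-827/3665450) = 5373713*(-3665450/827) = -19697076315850/827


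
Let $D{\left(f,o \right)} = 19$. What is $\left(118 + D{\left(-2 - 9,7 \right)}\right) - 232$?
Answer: $-95$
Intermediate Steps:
$\left(118 + D{\left(-2 - 9,7 \right)}\right) - 232 = \left(118 + 19\right) - 232 = 137 - 232 = -95$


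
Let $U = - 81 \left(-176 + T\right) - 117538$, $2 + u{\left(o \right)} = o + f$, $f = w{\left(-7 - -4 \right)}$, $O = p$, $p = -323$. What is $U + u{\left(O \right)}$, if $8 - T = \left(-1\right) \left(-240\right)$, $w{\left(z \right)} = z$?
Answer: $-84818$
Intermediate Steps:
$O = -323$
$f = -3$ ($f = -7 - -4 = -7 + 4 = -3$)
$T = -232$ ($T = 8 - \left(-1\right) \left(-240\right) = 8 - 240 = -232$)
$u{\left(o \right)} = -5 + o$ ($u{\left(o \right)} = -2 + \left(o - 3\right) = -2 + \left(-3 + o\right) = -5 + o$)
$U = -84490$ ($U = - 81 \left(-176 - 232\right) - 117538 = \left(-81\right) \left(-408\right) - 117538 = 33048 - 117538 = -84490$)
$U + u{\left(O \right)} = -84490 - 328 = -84818$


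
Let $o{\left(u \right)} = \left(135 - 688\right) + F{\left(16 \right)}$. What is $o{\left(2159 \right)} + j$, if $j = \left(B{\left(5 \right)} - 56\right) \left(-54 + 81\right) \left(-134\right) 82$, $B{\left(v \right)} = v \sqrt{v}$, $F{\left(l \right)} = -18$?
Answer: $16613285 - 1483380 \sqrt{5} \approx 1.3296 \cdot 10^{7}$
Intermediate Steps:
$o{\left(u \right)} = -571$ ($o{\left(u \right)} = \left(135 - 688\right) - 18 = -553 - 18 = -571$)
$B{\left(v \right)} = v^{\frac{3}{2}}$
$j = 16613856 - 1483380 \sqrt{5}$ ($j = \left(5^{\frac{3}{2}} - 56\right) \left(-54 + 81\right) \left(-134\right) 82 = \left(5 \sqrt{5} - 56\right) 27 \left(-134\right) 82 = \left(-56 + 5 \sqrt{5}\right) 27 \left(-134\right) 82 = \left(-1512 + 135 \sqrt{5}\right) \left(-134\right) 82 = \left(202608 - 18090 \sqrt{5}\right) 82 = 16613856 - 1483380 \sqrt{5} \approx 1.3297 \cdot 10^{7}$)
$o{\left(2159 \right)} + j = -571 + \left(16613856 - 1483380 \sqrt{5}\right) = 16613285 - 1483380 \sqrt{5}$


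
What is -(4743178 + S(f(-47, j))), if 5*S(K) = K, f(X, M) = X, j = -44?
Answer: -23715843/5 ≈ -4.7432e+6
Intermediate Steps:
S(K) = K/5
-(4743178 + S(f(-47, j))) = -(4743178 + (1/5)*(-47)) = -(4743178 - 47/5) = -1*23715843/5 = -23715843/5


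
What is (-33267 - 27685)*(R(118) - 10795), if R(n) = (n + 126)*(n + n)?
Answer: -2851883128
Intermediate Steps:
R(n) = 2*n*(126 + n) (R(n) = (126 + n)*(2*n) = 2*n*(126 + n))
(-33267 - 27685)*(R(118) - 10795) = (-33267 - 27685)*(2*118*(126 + 118) - 10795) = -60952*(2*118*244 - 10795) = -60952*(57584 - 10795) = -60952*46789 = -2851883128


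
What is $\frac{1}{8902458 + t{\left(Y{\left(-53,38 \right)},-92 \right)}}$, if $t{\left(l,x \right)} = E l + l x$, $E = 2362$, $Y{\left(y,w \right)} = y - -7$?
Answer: $\frac{1}{8798038} \approx 1.1366 \cdot 10^{-7}$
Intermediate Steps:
$Y{\left(y,w \right)} = 7 + y$ ($Y{\left(y,w \right)} = y + 7 = 7 + y$)
$t{\left(l,x \right)} = 2362 l + l x$
$\frac{1}{8902458 + t{\left(Y{\left(-53,38 \right)},-92 \right)}} = \frac{1}{8902458 + \left(7 - 53\right) \left(2362 - 92\right)} = \frac{1}{8902458 - 104420} = \frac{1}{8798038}$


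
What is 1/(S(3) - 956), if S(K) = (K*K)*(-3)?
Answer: -1/983 ≈ -0.0010173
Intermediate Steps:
S(K) = -3*K**2 (S(K) = K**2*(-3) = -3*K**2)
1/(S(3) - 956) = 1/(-3*3**2 - 956) = 1/(-3*9 - 956) = 1/(-27 - 956) = 1/(-983) = -1/983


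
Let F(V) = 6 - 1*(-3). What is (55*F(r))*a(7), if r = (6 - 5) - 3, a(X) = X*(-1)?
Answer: -3465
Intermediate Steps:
a(X) = -X
r = -2 (r = 1 - 3 = -2)
F(V) = 9 (F(V) = 6 + 3 = 9)
(55*F(r))*a(7) = (55*9)*(-1*7) = 495*(-7) = -3465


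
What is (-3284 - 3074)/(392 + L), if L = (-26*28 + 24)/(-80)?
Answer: -15895/1002 ≈ -15.863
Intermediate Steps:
L = 44/5 (L = (-728 + 24)*(-1/80) = -704*(-1/80) = 44/5 ≈ 8.8000)
(-3284 - 3074)/(392 + L) = (-3284 - 3074)/(392 + 44/5) = -6358/2004/5 = -6358*5/2004 = -15895/1002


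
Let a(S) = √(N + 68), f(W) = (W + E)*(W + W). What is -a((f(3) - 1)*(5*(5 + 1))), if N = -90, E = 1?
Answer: -I*√22 ≈ -4.6904*I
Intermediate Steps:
f(W) = 2*W*(1 + W) (f(W) = (W + 1)*(W + W) = (1 + W)*(2*W) = 2*W*(1 + W))
a(S) = I*√22 (a(S) = √(-90 + 68) = √(-22) = I*√22)
-a((f(3) - 1)*(5*(5 + 1))) = -I*√22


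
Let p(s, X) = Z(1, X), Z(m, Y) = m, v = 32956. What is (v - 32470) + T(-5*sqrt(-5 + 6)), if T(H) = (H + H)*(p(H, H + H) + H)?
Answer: 526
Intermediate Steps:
p(s, X) = 1
T(H) = 2*H*(1 + H) (T(H) = (H + H)*(1 + H) = (2*H)*(1 + H) = 2*H*(1 + H))
(v - 32470) + T(-5*sqrt(-5 + 6)) = (32956 - 32470) + 2*(-5*sqrt(-5 + 6))*(1 - 5*sqrt(-5 + 6)) = 486 + 2*(-5*sqrt(1))*(1 - 5*sqrt(1)) = 486 + 2*(-5*1)*(1 - 5*1) = 486 + 2*(-5)*(1 - 5) = 486 + 2*(-5)*(-4) = 486 + 40 = 526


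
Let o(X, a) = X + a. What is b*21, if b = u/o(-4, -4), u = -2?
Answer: 21/4 ≈ 5.2500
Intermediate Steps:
b = ¼ (b = -2/(-4 - 4) = -2/(-8) = -2*(-⅛) = ¼ ≈ 0.25000)
b*21 = (¼)*21 = 21/4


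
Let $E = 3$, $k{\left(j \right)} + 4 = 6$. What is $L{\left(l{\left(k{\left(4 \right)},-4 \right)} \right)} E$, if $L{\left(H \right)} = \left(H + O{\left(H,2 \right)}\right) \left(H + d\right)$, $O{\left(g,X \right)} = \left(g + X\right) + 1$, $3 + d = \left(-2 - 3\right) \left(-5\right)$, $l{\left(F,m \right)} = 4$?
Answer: $858$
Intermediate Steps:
$k{\left(j \right)} = 2$ ($k{\left(j \right)} = -4 + 6 = 2$)
$d = 22$ ($d = -3 + \left(-2 - 3\right) \left(-5\right) = -3 - -25 = -3 + 25 = 22$)
$O{\left(g,X \right)} = 1 + X + g$ ($O{\left(g,X \right)} = \left(X + g\right) + 1 = 1 + X + g$)
$L{\left(H \right)} = \left(3 + 2 H\right) \left(22 + H\right)$ ($L{\left(H \right)} = \left(H + \left(1 + 2 + H\right)\right) \left(H + 22\right) = \left(H + \left(3 + H\right)\right) \left(22 + H\right) = \left(3 + 2 H\right) \left(22 + H\right)$)
$L{\left(l{\left(k{\left(4 \right)},-4 \right)} \right)} E = \left(66 + 2 \cdot 4^{2} + 47 \cdot 4\right) 3 = \left(66 + 2 \cdot 16 + 188\right) 3 = \left(66 + 32 + 188\right) 3 = 286 \cdot 3 = 858$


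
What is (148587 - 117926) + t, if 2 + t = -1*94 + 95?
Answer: 30660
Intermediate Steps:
t = -1 (t = -2 + (-1*94 + 95) = -2 + (-94 + 95) = -2 + 1 = -1)
(148587 - 117926) + t = (148587 - 117926) - 1 = 30661 - 1 = 30660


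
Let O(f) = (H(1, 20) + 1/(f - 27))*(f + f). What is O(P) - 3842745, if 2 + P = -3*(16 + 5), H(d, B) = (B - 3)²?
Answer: -178494425/46 ≈ -3.8803e+6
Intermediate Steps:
H(d, B) = (-3 + B)²
P = -65 (P = -2 - 3*(16 + 5) = -2 - 3*21 = -2 - 63 = -65)
O(f) = 2*f*(289 + 1/(-27 + f)) (O(f) = ((-3 + 20)² + 1/(f - 27))*(f + f) = (17² + 1/(-27 + f))*(2*f) = (289 + 1/(-27 + f))*(2*f) = 2*f*(289 + 1/(-27 + f)))
O(P) - 3842745 = 2*(-65)*(-7802 + 289*(-65))/(-27 - 65) - 3842745 = 2*(-65)*(-7802 - 18785)/(-92) - 3842745 = 2*(-65)*(-1/92)*(-26587) - 3842745 = -1728155/46 - 3842745 = -178494425/46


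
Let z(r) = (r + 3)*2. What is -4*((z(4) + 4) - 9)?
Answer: -36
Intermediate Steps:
z(r) = 6 + 2*r (z(r) = (3 + r)*2 = 6 + 2*r)
-4*((z(4) + 4) - 9) = -4*(((6 + 2*4) + 4) - 9) = -4*(((6 + 8) + 4) - 9) = -4*((14 + 4) - 9) = -4*(18 - 9) = -4*9 = -36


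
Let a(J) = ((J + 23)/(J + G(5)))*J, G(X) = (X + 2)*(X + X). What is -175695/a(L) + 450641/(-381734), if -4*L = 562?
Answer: 80355876035/107267254 ≈ 749.12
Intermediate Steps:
L = -281/2 (L = -¼*562 = -281/2 ≈ -140.50)
G(X) = 2*X*(2 + X) (G(X) = (2 + X)*(2*X) = 2*X*(2 + X))
a(J) = J*(23 + J)/(70 + J) (a(J) = ((J + 23)/(J + 2*5*(2 + 5)))*J = ((23 + J)/(J + 2*5*7))*J = ((23 + J)/(J + 70))*J = ((23 + J)/(70 + J))*J = J*(23 + J)/(70 + J))
-175695/a(L) + 450641/(-381734) = -175695*(-2*(70 - 281/2)/(281*(23 - 281/2))) + 450641/(-381734) = -175695/((-281/2*(-235/2)/(-141/2))) + 450641*(-1/381734) = -175695/((-281/2*(-2/141)*(-235/2))) - 450641/381734 = -175695/(-1405/6) - 450641/381734 = -175695*(-6/1405) - 450641/381734 = 210834/281 - 450641/381734 = 80355876035/107267254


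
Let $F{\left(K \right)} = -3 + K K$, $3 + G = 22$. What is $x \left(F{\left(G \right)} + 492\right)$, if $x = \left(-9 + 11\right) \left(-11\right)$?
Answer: $-18700$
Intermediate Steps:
$G = 19$ ($G = -3 + 22 = 19$)
$F{\left(K \right)} = -3 + K^{2}$
$x = -22$ ($x = 2 \left(-11\right) = -22$)
$x \left(F{\left(G \right)} + 492\right) = - 22 \left(\left(-3 + 19^{2}\right) + 492\right) = - 22 \left(\left(-3 + 361\right) + 492\right) = - 22 \left(358 + 492\right) = \left(-22\right) 850 = -18700$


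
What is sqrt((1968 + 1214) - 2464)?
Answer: sqrt(718) ≈ 26.796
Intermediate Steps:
sqrt((1968 + 1214) - 2464) = sqrt(3182 - 2464) = sqrt(718)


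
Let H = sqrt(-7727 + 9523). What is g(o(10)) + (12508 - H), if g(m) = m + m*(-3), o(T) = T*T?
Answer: 12308 - 2*sqrt(449) ≈ 12266.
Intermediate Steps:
H = 2*sqrt(449) (H = sqrt(1796) = 2*sqrt(449) ≈ 42.379)
o(T) = T**2
g(m) = -2*m (g(m) = m - 3*m = -2*m)
g(o(10)) + (12508 - H) = -2*10**2 + (12508 - 2*sqrt(449)) = -2*100 + (12508 - 2*sqrt(449)) = -200 + (12508 - 2*sqrt(449)) = 12308 - 2*sqrt(449)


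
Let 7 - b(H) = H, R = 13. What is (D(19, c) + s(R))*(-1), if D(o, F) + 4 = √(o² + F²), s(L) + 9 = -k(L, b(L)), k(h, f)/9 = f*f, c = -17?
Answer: 337 - 5*√26 ≈ 311.50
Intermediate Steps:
b(H) = 7 - H
k(h, f) = 9*f² (k(h, f) = 9*(f*f) = 9*f²)
s(L) = -9 - 9*(7 - L)²
D(o, F) = -4 + √(F² + o²) (D(o, F) = -4 + √(o² + F²) = -4 + √(F² + o²))
(D(19, c) + s(R))*(-1) = ((-4 + √((-17)² + 19²)) + (-9 - 9*(-7 + 13)²))*(-1) = ((-4 + √(289 + 361)) + (-9 - 9*6²))*(-1) = ((-4 + √650) + (-9 - 9*36))*(-1) = ((-4 + 5*√26) + (-9 - 324))*(-1) = ((-4 + 5*√26) - 333)*(-1) = (-337 + 5*√26)*(-1) = 337 - 5*√26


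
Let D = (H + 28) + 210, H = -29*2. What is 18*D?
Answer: 3240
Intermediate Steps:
H = -58
D = 180 (D = (-58 + 28) + 210 = -30 + 210 = 180)
18*D = 18*180 = 3240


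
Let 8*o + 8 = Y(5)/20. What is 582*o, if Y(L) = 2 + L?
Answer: -44523/80 ≈ -556.54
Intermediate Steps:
o = -153/160 (o = -1 + ((2 + 5)/20)/8 = -1 + (7*(1/20))/8 = -1 + (⅛)*(7/20) = -1 + 7/160 = -153/160 ≈ -0.95625)
582*o = 582*(-153/160) = -44523/80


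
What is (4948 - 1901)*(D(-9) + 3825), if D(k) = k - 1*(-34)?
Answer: 11730950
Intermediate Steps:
D(k) = 34 + k (D(k) = k + 34 = 34 + k)
(4948 - 1901)*(D(-9) + 3825) = (4948 - 1901)*((34 - 9) + 3825) = 3047*(25 + 3825) = 3047*3850 = 11730950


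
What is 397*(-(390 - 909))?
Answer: 206043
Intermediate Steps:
397*(-(390 - 909)) = 397*(-1*(-519)) = 397*519 = 206043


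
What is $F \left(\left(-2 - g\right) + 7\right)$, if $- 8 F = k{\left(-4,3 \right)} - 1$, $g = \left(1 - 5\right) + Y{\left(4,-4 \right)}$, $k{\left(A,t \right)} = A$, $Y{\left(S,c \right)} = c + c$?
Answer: $\frac{85}{8} \approx 10.625$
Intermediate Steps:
$Y{\left(S,c \right)} = 2 c$
$g = -12$ ($g = \left(1 - 5\right) + 2 \left(-4\right) = -4 - 8 = -12$)
$F = \frac{5}{8}$ ($F = - \frac{-4 - 1}{8} = \left(- \frac{1}{8}\right) \left(-5\right) = \frac{5}{8} \approx 0.625$)
$F \left(\left(-2 - g\right) + 7\right) = \frac{5 \left(\left(-2 - -12\right) + 7\right)}{8} = \frac{5 \left(\left(-2 + 12\right) + 7\right)}{8} = \frac{5 \left(10 + 7\right)}{8} = \frac{5}{8} \cdot 17 = \frac{85}{8}$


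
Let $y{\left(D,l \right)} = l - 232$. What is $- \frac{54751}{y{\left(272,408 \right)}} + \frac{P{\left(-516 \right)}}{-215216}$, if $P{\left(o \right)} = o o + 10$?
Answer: $- \frac{739384627}{2367376} \approx -312.32$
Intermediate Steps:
$P{\left(o \right)} = 10 + o^{2}$ ($P{\left(o \right)} = o^{2} + 10 = 10 + o^{2}$)
$y{\left(D,l \right)} = -232 + l$
$- \frac{54751}{y{\left(272,408 \right)}} + \frac{P{\left(-516 \right)}}{-215216} = - \frac{54751}{-232 + 408} + \frac{10 + \left(-516\right)^{2}}{-215216} = - \frac{54751}{176} + \left(10 + 266256\right) \left(- \frac{1}{215216}\right) = \left(-54751\right) \frac{1}{176} + 266266 \left(- \frac{1}{215216}\right) = - \frac{54751}{176} - \frac{133133}{107608} = - \frac{739384627}{2367376}$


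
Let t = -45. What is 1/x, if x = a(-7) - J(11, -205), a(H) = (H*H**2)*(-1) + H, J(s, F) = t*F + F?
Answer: -1/8684 ≈ -0.00011515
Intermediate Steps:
J(s, F) = -44*F (J(s, F) = -45*F + F = -44*F)
a(H) = H - H**3 (a(H) = H**3*(-1) + H = -H**3 + H = H - H**3)
x = -8684 (x = (-7 - 1*(-7)**3) - (-44)*(-205) = (-7 - 1*(-343)) - 1*9020 = (-7 + 343) - 9020 = 336 - 9020 = -8684)
1/x = 1/(-8684) = -1/8684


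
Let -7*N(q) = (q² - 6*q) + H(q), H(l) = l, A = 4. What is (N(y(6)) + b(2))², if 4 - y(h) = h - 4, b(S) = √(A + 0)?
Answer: 400/49 ≈ 8.1633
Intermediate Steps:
b(S) = 2 (b(S) = √(4 + 0) = √4 = 2)
y(h) = 8 - h (y(h) = 4 - (h - 4) = 4 - (-4 + h) = 4 + (4 - h) = 8 - h)
N(q) = -q²/7 + 5*q/7 (N(q) = -((q² - 6*q) + q)/7 = -(q² - 5*q)/7 = -q²/7 + 5*q/7)
(N(y(6)) + b(2))² = ((8 - 1*6)*(5 - (8 - 1*6))/7 + 2)² = ((8 - 6)*(5 - (8 - 6))/7 + 2)² = ((⅐)*2*(5 - 1*2) + 2)² = ((⅐)*2*(5 - 2) + 2)² = ((⅐)*2*3 + 2)² = (6/7 + 2)² = (20/7)² = 400/49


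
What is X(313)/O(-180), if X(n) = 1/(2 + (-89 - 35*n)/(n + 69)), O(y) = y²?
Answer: -191/166536000 ≈ -1.1469e-6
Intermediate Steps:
X(n) = 1/(2 + (-89 - 35*n)/(69 + n))
X(313)/O(-180) = ((-69 - 1*313)/(-49 + 33*313))/((-180)²) = ((-69 - 313)/(-49 + 10329))/32400 = (-382/10280)*(1/32400) = ((1/10280)*(-382))*(1/32400) = -191/5140*1/32400 = -191/166536000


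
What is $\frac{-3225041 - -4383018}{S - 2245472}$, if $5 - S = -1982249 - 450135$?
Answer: $\frac{1157977}{186917} \approx 6.1951$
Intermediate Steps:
$S = 2432389$ ($S = 5 - \left(-1982249 - 450135\right) = 5 - -2432384 = 5 + 2432384 = 2432389$)
$\frac{-3225041 - -4383018}{S - 2245472} = \frac{-3225041 - -4383018}{2432389 - 2245472} = \frac{-3225041 + 4383018}{186917} = 1157977 \cdot \frac{1}{186917} = \frac{1157977}{186917}$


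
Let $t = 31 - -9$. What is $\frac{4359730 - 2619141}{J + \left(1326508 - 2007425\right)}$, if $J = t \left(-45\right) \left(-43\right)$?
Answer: $- \frac{1740589}{603517} \approx -2.8841$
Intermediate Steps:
$t = 40$ ($t = 31 + 9 = 40$)
$J = 77400$ ($J = 40 \left(-45\right) \left(-43\right) = \left(-1800\right) \left(-43\right) = 77400$)
$\frac{4359730 - 2619141}{J + \left(1326508 - 2007425\right)} = \frac{4359730 - 2619141}{77400 + \left(1326508 - 2007425\right)} = \frac{1740589}{77400 - 680917} = \frac{1740589}{-603517} = 1740589 \left(- \frac{1}{603517}\right) = - \frac{1740589}{603517}$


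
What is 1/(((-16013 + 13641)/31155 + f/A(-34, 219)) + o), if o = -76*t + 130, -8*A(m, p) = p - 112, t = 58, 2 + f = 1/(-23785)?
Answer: -47336907/202503813598 ≈ -0.00023376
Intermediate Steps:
f = -47571/23785 (f = -2 + 1/(-23785) = -2 - 1/23785 = -47571/23785 ≈ -2.0000)
A(m, p) = 14 - p/8 (A(m, p) = -(p - 112)/8 = -(-112 + p)/8 = 14 - p/8)
o = -4278 (o = -76*58 + 130 = -4408 + 130 = -4278)
1/(((-16013 + 13641)/31155 + f/A(-34, 219)) + o) = 1/(((-16013 + 13641)/31155 - 47571/(23785*(14 - 1/8*219))) - 4278) = 1/((-2372*1/31155 - 47571/(23785*(14 - 219/8))) - 4278) = 1/((-2372/31155 - 47571/(23785*(-107/8))) - 4278) = 1/((-2372/31155 - 47571/23785*(-8/107)) - 4278) = 1/((-2372/31155 + 380568/2544995) - 4278) = 1/(3474548/47336907 - 4278) = 1/(-202503813598/47336907) = -47336907/202503813598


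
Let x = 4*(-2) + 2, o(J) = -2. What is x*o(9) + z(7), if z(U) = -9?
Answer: 3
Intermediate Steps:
x = -6 (x = -8 + 2 = -6)
x*o(9) + z(7) = -6*(-2) - 9 = 12 - 9 = 3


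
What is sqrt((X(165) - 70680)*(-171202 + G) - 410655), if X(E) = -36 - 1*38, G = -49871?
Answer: 3*sqrt(1737932043) ≈ 1.2507e+5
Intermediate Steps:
X(E) = -74 (X(E) = -36 - 38 = -74)
sqrt((X(165) - 70680)*(-171202 + G) - 410655) = sqrt((-74 - 70680)*(-171202 - 49871) - 410655) = sqrt(-70754*(-221073) - 410655) = sqrt(15641799042 - 410655) = sqrt(15641388387) = 3*sqrt(1737932043)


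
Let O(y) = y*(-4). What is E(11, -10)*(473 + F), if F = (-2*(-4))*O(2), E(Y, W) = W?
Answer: -4090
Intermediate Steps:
O(y) = -4*y
F = -64 (F = (-2*(-4))*(-4*2) = 8*(-8) = -64)
E(11, -10)*(473 + F) = -10*(473 - 64) = -10*409 = -4090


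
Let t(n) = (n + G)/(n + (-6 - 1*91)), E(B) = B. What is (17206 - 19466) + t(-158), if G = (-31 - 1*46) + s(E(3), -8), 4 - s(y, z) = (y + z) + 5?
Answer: -192023/85 ≈ -2259.1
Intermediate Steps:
s(y, z) = -1 - y - z (s(y, z) = 4 - ((y + z) + 5) = 4 - (5 + y + z) = 4 + (-5 - y - z) = -1 - y - z)
G = -73 (G = (-31 - 1*46) + (-1 - 1*3 - 1*(-8)) = (-31 - 46) + (-1 - 3 + 8) = -77 + 4 = -73)
t(n) = (-73 + n)/(-97 + n) (t(n) = (n - 73)/(n + (-6 - 1*91)) = (-73 + n)/(n + (-6 - 91)) = (-73 + n)/(n - 97) = (-73 + n)/(-97 + n))
(17206 - 19466) + t(-158) = (17206 - 19466) + (-73 - 158)/(-97 - 158) = -2260 - 231/(-255) = -2260 - 1/255*(-231) = -2260 + 77/85 = -192023/85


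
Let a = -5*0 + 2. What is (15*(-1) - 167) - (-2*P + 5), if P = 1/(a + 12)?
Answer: -1308/7 ≈ -186.86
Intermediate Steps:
a = 2 (a = 0 + 2 = 2)
P = 1/14 (P = 1/(2 + 12) = 1/14 ≈ 0.071429)
(15*(-1) - 167) - (-2*P + 5) = (15*(-1) - 167) - (-2*1/14 + 5) = (-15 - 167) - (-1/7 + 5) = -182 - 1*34/7 = -182 - 34/7 = -1308/7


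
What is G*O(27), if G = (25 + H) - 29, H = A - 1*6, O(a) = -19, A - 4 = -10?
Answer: 304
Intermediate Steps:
A = -6 (A = 4 - 10 = -6)
H = -12 (H = -6 - 1*6 = -6 - 6 = -12)
G = -16 (G = (25 - 12) - 29 = 13 - 29 = -16)
G*O(27) = -16*(-19) = 304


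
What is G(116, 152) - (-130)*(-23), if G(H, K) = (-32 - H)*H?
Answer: -20158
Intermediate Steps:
G(H, K) = H*(-32 - H)
G(116, 152) - (-130)*(-23) = -1*116*(32 + 116) - (-130)*(-23) = -1*116*148 - 1*2990 = -17168 - 2990 = -20158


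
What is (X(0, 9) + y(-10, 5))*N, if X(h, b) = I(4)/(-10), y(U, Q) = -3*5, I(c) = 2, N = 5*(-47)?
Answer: 3572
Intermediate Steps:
N = -235
y(U, Q) = -15
X(h, b) = -1/5 (X(h, b) = 2/(-10) = 2*(-1/10) = -1/5)
(X(0, 9) + y(-10, 5))*N = (-1/5 - 15)*(-235) = -76/5*(-235) = 3572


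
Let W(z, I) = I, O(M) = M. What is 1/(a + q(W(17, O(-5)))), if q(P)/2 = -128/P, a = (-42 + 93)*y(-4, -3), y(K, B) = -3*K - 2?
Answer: 5/2806 ≈ 0.0017819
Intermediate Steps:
y(K, B) = -2 - 3*K
a = 510 (a = (-42 + 93)*(-2 - 3*(-4)) = 51*(-2 + 12) = 51*10 = 510)
q(P) = -256/P (q(P) = 2*(-128/P) = -256/P)
1/(a + q(W(17, O(-5)))) = 1/(510 - 256/(-5)) = 1/(510 - 256*(-⅕)) = 1/(510 + 256/5) = 1/(2806/5) = 5/2806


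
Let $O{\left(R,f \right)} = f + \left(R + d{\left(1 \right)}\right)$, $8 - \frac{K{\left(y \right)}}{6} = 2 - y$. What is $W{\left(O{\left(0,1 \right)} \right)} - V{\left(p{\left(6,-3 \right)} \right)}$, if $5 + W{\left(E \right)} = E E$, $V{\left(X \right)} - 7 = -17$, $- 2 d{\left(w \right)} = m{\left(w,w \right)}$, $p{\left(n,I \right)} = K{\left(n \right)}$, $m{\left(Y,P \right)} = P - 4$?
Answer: $\frac{45}{4} \approx 11.25$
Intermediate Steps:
$K{\left(y \right)} = 36 + 6 y$ ($K{\left(y \right)} = 48 - 6 \left(2 - y\right) = 48 + \left(-12 + 6 y\right) = 36 + 6 y$)
$m{\left(Y,P \right)} = -4 + P$
$p{\left(n,I \right)} = 36 + 6 n$
$d{\left(w \right)} = 2 - \frac{w}{2}$ ($d{\left(w \right)} = - \frac{-4 + w}{2} = 2 - \frac{w}{2}$)
$V{\left(X \right)} = -10$ ($V{\left(X \right)} = 7 - 17 = -10$)
$O{\left(R,f \right)} = \frac{3}{2} + R + f$ ($O{\left(R,f \right)} = f + \left(R + \left(2 - \frac{1}{2}\right)\right) = f + \left(R + \frac{3}{2}\right) = f + \left(\frac{3}{2} + R\right) = \frac{3}{2} + R + f$)
$W{\left(E \right)} = -5 + E^{2}$ ($W{\left(E \right)} = -5 + E E = -5 + E^{2}$)
$W{\left(O{\left(0,1 \right)} \right)} - V{\left(p{\left(6,-3 \right)} \right)} = \left(-5 + \left(\frac{3}{2} + 0 + 1\right)^{2}\right) - -10 = \left(-5 + \left(\frac{5}{2}\right)^{2}\right) + 10 = \left(-5 + \frac{25}{4}\right) + 10 = \frac{5}{4} + 10 = \frac{45}{4}$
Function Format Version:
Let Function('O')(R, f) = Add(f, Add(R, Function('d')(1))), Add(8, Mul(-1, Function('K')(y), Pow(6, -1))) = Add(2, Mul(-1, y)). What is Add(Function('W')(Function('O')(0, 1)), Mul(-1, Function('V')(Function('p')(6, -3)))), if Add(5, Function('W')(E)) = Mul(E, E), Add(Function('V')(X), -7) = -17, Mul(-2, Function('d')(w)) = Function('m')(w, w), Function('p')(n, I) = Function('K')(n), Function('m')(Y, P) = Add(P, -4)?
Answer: Rational(45, 4) ≈ 11.250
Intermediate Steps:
Function('K')(y) = Add(36, Mul(6, y)) (Function('K')(y) = Add(48, Mul(-6, Add(2, Mul(-1, y)))) = Add(48, Add(-12, Mul(6, y))) = Add(36, Mul(6, y)))
Function('m')(Y, P) = Add(-4, P)
Function('p')(n, I) = Add(36, Mul(6, n))
Function('d')(w) = Add(2, Mul(Rational(-1, 2), w)) (Function('d')(w) = Mul(Rational(-1, 2), Add(-4, w)) = Add(2, Mul(Rational(-1, 2), w)))
Function('V')(X) = -10 (Function('V')(X) = Add(7, -17) = -10)
Function('O')(R, f) = Add(Rational(3, 2), R, f) (Function('O')(R, f) = Add(f, Add(R, Add(2, Mul(Rational(-1, 2), 1)))) = Add(f, Add(R, Add(2, Rational(-1, 2)))) = Add(f, Add(R, Rational(3, 2))) = Add(f, Add(Rational(3, 2), R)) = Add(Rational(3, 2), R, f))
Function('W')(E) = Add(-5, Pow(E, 2)) (Function('W')(E) = Add(-5, Mul(E, E)) = Add(-5, Pow(E, 2)))
Add(Function('W')(Function('O')(0, 1)), Mul(-1, Function('V')(Function('p')(6, -3)))) = Add(Add(-5, Pow(Add(Rational(3, 2), 0, 1), 2)), Mul(-1, -10)) = Add(Add(-5, Pow(Rational(5, 2), 2)), 10) = Add(Add(-5, Rational(25, 4)), 10) = Add(Rational(5, 4), 10) = Rational(45, 4)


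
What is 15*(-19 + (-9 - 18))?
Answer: -690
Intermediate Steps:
15*(-19 + (-9 - 18)) = 15*(-19 - 27) = 15*(-46) = -690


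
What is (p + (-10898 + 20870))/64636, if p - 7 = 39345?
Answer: 1121/1469 ≈ 0.76310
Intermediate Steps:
p = 39352 (p = 7 + 39345 = 39352)
(p + (-10898 + 20870))/64636 = (39352 + (-10898 + 20870))/64636 = (39352 + 9972)*(1/64636) = 49324*(1/64636) = 1121/1469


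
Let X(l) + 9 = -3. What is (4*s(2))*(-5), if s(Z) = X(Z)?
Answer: 240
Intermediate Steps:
X(l) = -12 (X(l) = -9 - 3 = -12)
s(Z) = -12
(4*s(2))*(-5) = (4*(-12))*(-5) = -48*(-5) = 240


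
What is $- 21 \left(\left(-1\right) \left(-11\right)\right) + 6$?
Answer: $-225$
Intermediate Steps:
$- 21 \left(\left(-1\right) \left(-11\right)\right) + 6 = \left(-21\right) 11 + 6 = -231 + 6 = -225$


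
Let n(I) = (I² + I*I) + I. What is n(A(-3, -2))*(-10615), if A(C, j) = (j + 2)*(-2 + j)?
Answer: 0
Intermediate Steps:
A(C, j) = (-2 + j)*(2 + j) (A(C, j) = (2 + j)*(-2 + j) = (-2 + j)*(2 + j))
n(I) = I + 2*I² (n(I) = (I² + I²) + I = 2*I² + I = I + 2*I²)
n(A(-3, -2))*(-10615) = ((-4 + (-2)²)*(1 + 2*(-4 + (-2)²)))*(-10615) = ((-4 + 4)*(1 + 2*(-4 + 4)))*(-10615) = (0*(1 + 2*0))*(-10615) = (0*(1 + 0))*(-10615) = (0*1)*(-10615) = 0*(-10615) = 0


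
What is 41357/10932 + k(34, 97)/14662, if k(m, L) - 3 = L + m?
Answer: 303920611/80142492 ≈ 3.7923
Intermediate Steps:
k(m, L) = 3 + L + m (k(m, L) = 3 + (L + m) = 3 + L + m)
41357/10932 + k(34, 97)/14662 = 41357/10932 + (3 + 97 + 34)/14662 = 41357*(1/10932) + 134*(1/14662) = 41357/10932 + 67/7331 = 303920611/80142492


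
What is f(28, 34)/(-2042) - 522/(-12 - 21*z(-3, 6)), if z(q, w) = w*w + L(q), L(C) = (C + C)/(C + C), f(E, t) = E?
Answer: 173972/268523 ≈ 0.64789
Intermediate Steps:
L(C) = 1 (L(C) = (2*C)/((2*C)) = (2*C)*(1/(2*C)) = 1)
z(q, w) = 1 + w² (z(q, w) = w*w + 1 = w² + 1 = 1 + w²)
f(28, 34)/(-2042) - 522/(-12 - 21*z(-3, 6)) = 28/(-2042) - 522/(-12 - 21*(1 + 6²)) = 28*(-1/2042) - 522/(-12 - 21*(1 + 36)) = -14/1021 - 522/(-12 - 21*37) = -14/1021 - 522/(-12 - 777) = -14/1021 - 522/(-789) = -14/1021 - 522*(-1/789) = -14/1021 + 174/263 = 173972/268523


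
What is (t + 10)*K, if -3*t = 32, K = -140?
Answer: 280/3 ≈ 93.333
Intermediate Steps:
t = -32/3 (t = -⅓*32 = -32/3 ≈ -10.667)
(t + 10)*K = (-32/3 + 10)*(-140) = -⅔*(-140) = 280/3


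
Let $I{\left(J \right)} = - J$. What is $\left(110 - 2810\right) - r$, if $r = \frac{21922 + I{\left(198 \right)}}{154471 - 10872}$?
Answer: $- \frac{387739024}{143599} \approx -2700.2$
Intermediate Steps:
$r = \frac{21724}{143599}$ ($r = \frac{21922 - 198}{154471 - 10872} = \frac{21922 - 198}{143599} = 21724 \cdot \frac{1}{143599} = \frac{21724}{143599} \approx 0.15128$)
$\left(110 - 2810\right) - r = \left(110 - 2810\right) - \frac{21724}{143599} = -2700 - \frac{21724}{143599} = - \frac{387739024}{143599}$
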